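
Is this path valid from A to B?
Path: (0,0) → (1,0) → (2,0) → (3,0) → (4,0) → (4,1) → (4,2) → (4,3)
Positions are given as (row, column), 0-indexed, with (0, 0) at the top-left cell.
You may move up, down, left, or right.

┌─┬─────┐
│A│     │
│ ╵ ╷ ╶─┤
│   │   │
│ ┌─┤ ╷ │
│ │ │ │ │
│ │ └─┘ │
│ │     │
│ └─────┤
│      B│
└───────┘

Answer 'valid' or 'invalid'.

Checking path validity:
Result: All consecutive moves are passable.

valid

Correct solution:

┌─┬─────┐
│A│     │
│ ╵ ╷ ╶─┤
│↓  │   │
│ ┌─┤ ╷ │
│↓│ │ │ │
│ │ └─┘ │
│↓│     │
│ └─────┤
│↳ → → B│
└───────┘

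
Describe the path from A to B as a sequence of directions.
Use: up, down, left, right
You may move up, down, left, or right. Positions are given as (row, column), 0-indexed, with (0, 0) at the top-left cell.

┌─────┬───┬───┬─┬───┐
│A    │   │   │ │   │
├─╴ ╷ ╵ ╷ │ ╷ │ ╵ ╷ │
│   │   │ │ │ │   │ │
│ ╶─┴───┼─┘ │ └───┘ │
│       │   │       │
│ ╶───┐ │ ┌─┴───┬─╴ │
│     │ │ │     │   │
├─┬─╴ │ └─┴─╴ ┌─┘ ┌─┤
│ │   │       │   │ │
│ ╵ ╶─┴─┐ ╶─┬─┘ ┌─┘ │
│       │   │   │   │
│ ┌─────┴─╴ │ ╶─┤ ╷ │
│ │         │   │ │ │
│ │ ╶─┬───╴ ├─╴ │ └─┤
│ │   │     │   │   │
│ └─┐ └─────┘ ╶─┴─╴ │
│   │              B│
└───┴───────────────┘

Finding the path and converting it to directions:
Path through cells: (0,0) → (0,1) → (1,1) → (1,0) → (2,0) → (2,1) → (2,2) → (2,3) → (3,3) → (4,3) → (4,4) → (5,4) → (5,5) → (6,5) → (6,4) → (6,3) → (6,2) → (6,1) → (7,1) → (7,2) → (8,2) → (8,3) → (8,4) → (8,5) → (8,6) → (8,7) → (8,8) → (8,9)
Directions: right, down, left, down, right, right, right, down, down, right, down, right, down, left, left, left, left, down, right, down, right, right, right, right, right, right, right

Solution:

┌─────┬───┬───┬─┬───┐
│A ↓  │   │   │ │   │
├─╴ ╷ ╵ ╷ │ ╷ │ ╵ ╷ │
│↓ ↲│   │ │ │ │   │ │
│ ╶─┴───┼─┘ │ └───┘ │
│↳ → → ↓│   │       │
│ ╶───┐ │ ┌─┴───┬─╴ │
│     │↓│ │     │   │
├─┬─╴ │ └─┴─╴ ┌─┘ ┌─┤
│ │   │↳ ↓    │   │ │
│ ╵ ╶─┴─┐ ╶─┬─┘ ┌─┘ │
│       │↳ ↓│   │   │
│ ┌─────┴─╴ │ ╶─┤ ╷ │
│ │↓ ← ← ← ↲│   │ │ │
│ │ ╶─┬───╴ ├─╴ │ └─┤
│ │↳ ↓│     │   │   │
│ └─┐ └─────┘ ╶─┴─╴ │
│   │↳ → → → → → → B│
└───┴───────────────┘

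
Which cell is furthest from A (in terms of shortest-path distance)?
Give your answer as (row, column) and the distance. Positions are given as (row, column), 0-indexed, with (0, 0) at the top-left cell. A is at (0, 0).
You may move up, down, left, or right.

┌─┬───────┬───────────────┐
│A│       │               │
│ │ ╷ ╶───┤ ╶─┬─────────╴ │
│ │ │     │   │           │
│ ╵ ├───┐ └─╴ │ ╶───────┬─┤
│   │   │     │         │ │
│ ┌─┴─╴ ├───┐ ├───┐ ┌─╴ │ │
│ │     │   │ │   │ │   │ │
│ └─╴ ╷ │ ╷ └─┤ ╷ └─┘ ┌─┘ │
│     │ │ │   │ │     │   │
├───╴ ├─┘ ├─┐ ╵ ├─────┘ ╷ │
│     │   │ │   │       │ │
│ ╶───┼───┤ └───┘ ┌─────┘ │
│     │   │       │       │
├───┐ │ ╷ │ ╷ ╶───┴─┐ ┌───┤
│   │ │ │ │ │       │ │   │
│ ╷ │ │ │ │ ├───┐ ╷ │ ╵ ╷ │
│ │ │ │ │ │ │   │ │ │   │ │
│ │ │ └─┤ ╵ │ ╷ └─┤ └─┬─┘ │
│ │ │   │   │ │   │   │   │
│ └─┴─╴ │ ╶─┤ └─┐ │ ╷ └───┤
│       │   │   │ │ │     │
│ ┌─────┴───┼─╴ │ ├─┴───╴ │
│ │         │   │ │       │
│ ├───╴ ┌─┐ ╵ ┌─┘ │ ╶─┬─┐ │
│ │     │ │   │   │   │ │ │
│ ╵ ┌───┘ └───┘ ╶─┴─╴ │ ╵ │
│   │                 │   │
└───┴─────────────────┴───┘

Computing BFS distances from A to all cells:
Furthest cell: (9, 11)
Distance: 86 steps

Path from A to the furthest cell:

┌─┬───────┬───────────────┐
│A│       │               │
│ │ ╷ ╶───┤ ╶─┬─────────╴ │
│↓│ │     │   │           │
│ ╵ ├───┐ └─╴ │ ╶───────┬─┤
│↓  │   │     │         │ │
│ ┌─┴─╴ ├───┐ ├───┐ ┌─╴ │ │
│↓│     │   │ │   │ │   │ │
│ └─╴ ╷ │ ╷ └─┤ ╷ └─┘ ┌─┘ │
│↳ → ↓│ │ │   │ │     │↱ ↓│
├───╴ ├─┘ ├─┐ ╵ ├─────┘ ╷ │
│↓ ← ↲│   │ │   │↱ → → ↑│↓│
│ ╶───┼───┤ └───┘ ┌─────┘ │
│↳ → ↓│   │  ↱ → ↑│  ↓ ← ↲│
├───┐ │ ╷ │ ╷ ╶───┴─┐ ┌───┤
│   │↓│ │ │ │↑ ← ← ↰│↓│↱ ↓│
│ ╷ │ │ │ │ ├───┐ ╷ │ ╵ ╷ │
│ │ │↓│ │ │ │↱ ↓│ │↑│↳ ↑│↓│
│ │ │ └─┤ ╵ │ ╷ └─┤ └─┬─┘ │
│ │ │↳ ↓│   │↑│↳ ↓│↑ ↰│B ↲│
│ └─┴─╴ │ ╶─┤ └─┐ │ ╷ └───┤
│↓ ← ← ↲│   │↑ ↰│↓│ │↑ ← ↰│
│ ┌─────┴───┼─╴ │ ├─┴───╴ │
│↓│    ↱ → ↓│↱ ↑│↓│↱ → → ↑│
│ ├───╴ ┌─┐ ╵ ┌─┘ │ ╶─┬─┐ │
│↓│↱ → ↑│ │↳ ↑│↓ ↲│↑ ↰│ │ │
│ ╵ ┌───┘ └───┘ ╶─┴─╴ │ ╵ │
│↳ ↑│          ↳ → → ↑│   │
└───┴─────────────────┴───┘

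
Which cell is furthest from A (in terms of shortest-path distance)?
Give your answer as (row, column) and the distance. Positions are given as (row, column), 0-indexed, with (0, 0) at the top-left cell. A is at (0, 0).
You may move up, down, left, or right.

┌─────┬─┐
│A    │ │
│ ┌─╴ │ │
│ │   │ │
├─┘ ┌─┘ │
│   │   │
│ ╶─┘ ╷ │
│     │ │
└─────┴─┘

Computing BFS distances from A to all cells:
Furthest cell: (0, 3)
Distance: 13 steps

Path from A to the furthest cell:

┌─────┬─┐
│A → ↓│B│
│ ┌─╴ │ │
│ │↓ ↲│↑│
├─┘ ┌─┘ │
│↓ ↲│↱ ↑│
│ ╶─┘ ╷ │
│↳ → ↑│ │
└─────┴─┘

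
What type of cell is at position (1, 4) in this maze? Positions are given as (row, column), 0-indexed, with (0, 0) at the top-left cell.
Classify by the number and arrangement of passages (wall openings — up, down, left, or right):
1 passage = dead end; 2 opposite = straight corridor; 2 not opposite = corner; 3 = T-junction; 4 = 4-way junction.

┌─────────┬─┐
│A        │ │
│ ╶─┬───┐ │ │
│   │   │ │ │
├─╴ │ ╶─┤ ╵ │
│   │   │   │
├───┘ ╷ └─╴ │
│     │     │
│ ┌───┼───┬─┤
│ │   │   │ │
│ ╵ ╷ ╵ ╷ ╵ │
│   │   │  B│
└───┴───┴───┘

Checking cell at (1, 4):
Number of passages: 2
Cell type: straight corridor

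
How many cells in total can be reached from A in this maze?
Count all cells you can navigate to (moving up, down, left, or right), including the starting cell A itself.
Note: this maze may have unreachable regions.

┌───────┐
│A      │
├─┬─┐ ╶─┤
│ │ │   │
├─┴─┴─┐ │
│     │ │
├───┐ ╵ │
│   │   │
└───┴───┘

Using BFS/flood-fill to find all reachable cells from A:
Maze size: 4 × 4 = 16 total cells
4 cell(s) are walled off and cannot be reached from A.
Reachable cells: 12

Reachable region (· marks reachable cells):

┌───────┐
│A · · ·│
├─┬─┐ ╶─┤
│ │ │· ·│
├─┴─┴─┐ │
│· · ·│·│
├───┐ ╵ │
│   │· ·│
└───┴───┘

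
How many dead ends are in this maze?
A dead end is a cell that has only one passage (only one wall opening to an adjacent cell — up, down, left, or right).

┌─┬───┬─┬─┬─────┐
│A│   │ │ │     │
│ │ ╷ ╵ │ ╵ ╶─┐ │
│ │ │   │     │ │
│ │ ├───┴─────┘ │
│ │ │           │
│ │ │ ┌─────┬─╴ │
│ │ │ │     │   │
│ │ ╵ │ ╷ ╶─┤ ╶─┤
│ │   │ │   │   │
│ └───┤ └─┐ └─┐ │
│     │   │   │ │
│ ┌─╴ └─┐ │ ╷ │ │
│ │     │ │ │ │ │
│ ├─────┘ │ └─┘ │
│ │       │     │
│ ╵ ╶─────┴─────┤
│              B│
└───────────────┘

Checking each cell for number of passages:

Dead ends found at positions:
  (0, 0)
  (0, 3)
  (0, 4)
  (1, 6)
  (3, 5)
  (6, 1)
  (6, 3)
  (6, 6)
  (8, 7)
Total dead ends: 9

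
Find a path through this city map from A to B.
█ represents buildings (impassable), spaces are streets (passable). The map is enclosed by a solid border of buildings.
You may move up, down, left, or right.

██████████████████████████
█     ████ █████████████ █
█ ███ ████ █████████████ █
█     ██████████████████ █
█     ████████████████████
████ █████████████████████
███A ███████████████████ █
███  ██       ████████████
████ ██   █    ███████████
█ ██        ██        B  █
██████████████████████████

Finding the shortest path from A to B:
Movement: cardinal only
Path length: 24 steps
Directions: down → right → down → down → right → right → right → right → right → right → right → up → right → right → right → down → right → right → right → right → right → right → right → right

Solution:

██████████████████████████
█     ████ █████████████ █
█ ███ ████ █████████████ █
█     ██████████████████ █
█     ████████████████████
████ █████████████████████
███A ███████████████████ █
███↳↓██       ████████████
████↓██   █↱→→↓███████████
█ ██↳→→→→→→↑██↳→→→→→→→B  █
██████████████████████████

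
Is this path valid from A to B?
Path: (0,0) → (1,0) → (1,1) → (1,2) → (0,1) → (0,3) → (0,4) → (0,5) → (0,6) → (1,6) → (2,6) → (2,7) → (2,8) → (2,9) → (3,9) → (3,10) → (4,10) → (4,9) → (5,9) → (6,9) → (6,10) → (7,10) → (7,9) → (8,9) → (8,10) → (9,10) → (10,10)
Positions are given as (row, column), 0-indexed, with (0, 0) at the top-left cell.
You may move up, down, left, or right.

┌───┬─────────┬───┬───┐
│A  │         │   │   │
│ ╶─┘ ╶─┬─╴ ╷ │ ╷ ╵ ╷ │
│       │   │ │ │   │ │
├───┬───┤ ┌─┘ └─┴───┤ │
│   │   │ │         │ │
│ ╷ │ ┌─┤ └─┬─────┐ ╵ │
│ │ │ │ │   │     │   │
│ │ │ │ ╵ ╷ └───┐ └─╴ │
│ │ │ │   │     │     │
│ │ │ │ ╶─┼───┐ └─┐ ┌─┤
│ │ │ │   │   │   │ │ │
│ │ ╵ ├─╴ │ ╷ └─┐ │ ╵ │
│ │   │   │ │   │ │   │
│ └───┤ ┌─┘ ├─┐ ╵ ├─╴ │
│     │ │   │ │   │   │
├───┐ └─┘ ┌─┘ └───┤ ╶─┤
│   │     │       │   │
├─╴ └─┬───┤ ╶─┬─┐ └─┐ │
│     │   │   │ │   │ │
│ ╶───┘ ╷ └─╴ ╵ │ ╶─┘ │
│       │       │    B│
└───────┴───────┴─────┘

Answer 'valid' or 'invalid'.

Checking path validity:
Result: Invalid move at step 4: cannot move from (1, 2) to (0, 1).

invalid

Correct solution:

┌───┬─────────┬───┬───┐
│A  │↱ → → → ↓│   │   │
│ ╶─┘ ╶─┬─╴ ╷ │ ╷ ╵ ╷ │
│↳ → ↑  │   │↓│ │   │ │
├───┬───┤ ┌─┘ └─┴───┤ │
│   │   │ │  ↳ → → ↓│ │
│ ╷ │ ┌─┤ └─┬─────┐ ╵ │
│ │ │ │ │   │     │↳ ↓│
│ │ │ │ ╵ ╷ └───┐ └─╴ │
│ │ │ │   │     │  ↓ ↲│
│ │ │ │ ╶─┼───┐ └─┐ ┌─┤
│ │ │ │   │   │   │↓│ │
│ │ ╵ ├─╴ │ ╷ └─┐ │ ╵ │
│ │   │   │ │   │ │↳ ↓│
│ └───┤ ┌─┘ ├─┐ ╵ ├─╴ │
│     │ │   │ │   │↓ ↲│
├───┐ └─┘ ┌─┘ └───┤ ╶─┤
│   │     │       │↳ ↓│
├─╴ └─┬───┤ ╶─┬─┐ └─┐ │
│     │   │   │ │   │↓│
│ ╶───┘ ╷ └─╴ ╵ │ ╶─┘ │
│       │       │    B│
└───────┴───────┴─────┘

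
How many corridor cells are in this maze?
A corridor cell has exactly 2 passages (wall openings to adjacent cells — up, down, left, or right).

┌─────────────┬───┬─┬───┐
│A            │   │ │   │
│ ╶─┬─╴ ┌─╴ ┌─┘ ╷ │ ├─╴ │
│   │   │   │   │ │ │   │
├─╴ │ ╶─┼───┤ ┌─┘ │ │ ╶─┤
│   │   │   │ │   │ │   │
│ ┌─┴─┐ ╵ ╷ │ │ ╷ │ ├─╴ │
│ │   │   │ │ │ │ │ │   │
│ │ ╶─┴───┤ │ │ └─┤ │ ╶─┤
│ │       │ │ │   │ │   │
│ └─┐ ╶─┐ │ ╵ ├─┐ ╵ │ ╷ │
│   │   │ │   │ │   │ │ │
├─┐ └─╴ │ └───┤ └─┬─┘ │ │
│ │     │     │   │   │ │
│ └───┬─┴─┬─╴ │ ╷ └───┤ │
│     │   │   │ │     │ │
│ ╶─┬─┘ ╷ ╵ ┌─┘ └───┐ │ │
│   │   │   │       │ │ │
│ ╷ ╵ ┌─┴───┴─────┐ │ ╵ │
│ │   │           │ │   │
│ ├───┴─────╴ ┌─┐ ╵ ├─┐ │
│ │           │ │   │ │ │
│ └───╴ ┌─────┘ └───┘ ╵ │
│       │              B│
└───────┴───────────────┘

Counting cells with exactly 2 passages:
Total corridor cells: 114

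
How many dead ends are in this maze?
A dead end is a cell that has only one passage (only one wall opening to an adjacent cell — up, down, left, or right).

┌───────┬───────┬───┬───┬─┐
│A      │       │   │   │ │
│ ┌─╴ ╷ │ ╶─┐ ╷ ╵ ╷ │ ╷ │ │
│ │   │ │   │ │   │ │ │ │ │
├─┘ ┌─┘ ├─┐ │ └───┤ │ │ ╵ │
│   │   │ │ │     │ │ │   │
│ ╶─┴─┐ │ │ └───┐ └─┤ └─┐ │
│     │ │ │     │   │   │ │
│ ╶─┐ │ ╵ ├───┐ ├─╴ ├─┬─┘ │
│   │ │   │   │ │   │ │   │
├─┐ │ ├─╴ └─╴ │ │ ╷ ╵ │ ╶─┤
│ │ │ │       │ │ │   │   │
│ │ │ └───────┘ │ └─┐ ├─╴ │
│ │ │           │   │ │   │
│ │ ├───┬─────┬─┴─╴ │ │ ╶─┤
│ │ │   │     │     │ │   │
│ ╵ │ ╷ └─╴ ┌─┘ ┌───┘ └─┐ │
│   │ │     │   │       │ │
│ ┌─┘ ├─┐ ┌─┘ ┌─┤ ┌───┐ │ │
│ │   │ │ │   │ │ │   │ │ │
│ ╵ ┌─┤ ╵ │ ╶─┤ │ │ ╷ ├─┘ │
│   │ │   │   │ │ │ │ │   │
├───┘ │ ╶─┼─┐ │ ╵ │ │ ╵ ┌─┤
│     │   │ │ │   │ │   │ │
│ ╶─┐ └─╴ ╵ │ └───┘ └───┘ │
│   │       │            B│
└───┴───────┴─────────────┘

Checking each cell for number of passages:

Dead ends found at positions:
  (0, 12)
  (1, 0)
  (2, 2)
  (2, 4)
  (2, 9)
  (3, 11)
  (4, 5)
  (4, 10)
  (5, 0)
  (5, 3)
  (7, 4)
  (7, 6)
  (9, 3)
  (9, 7)
  (9, 11)
  (10, 2)
  (11, 5)
  (11, 12)
  (12, 1)
Total dead ends: 19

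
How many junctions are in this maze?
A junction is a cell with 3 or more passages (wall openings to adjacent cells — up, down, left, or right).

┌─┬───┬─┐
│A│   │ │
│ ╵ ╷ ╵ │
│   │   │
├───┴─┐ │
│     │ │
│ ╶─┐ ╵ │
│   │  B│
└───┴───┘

Checking each cell for number of passages:

Junctions found (3+ passages):
  (1, 3): 3 passages
Total junctions: 1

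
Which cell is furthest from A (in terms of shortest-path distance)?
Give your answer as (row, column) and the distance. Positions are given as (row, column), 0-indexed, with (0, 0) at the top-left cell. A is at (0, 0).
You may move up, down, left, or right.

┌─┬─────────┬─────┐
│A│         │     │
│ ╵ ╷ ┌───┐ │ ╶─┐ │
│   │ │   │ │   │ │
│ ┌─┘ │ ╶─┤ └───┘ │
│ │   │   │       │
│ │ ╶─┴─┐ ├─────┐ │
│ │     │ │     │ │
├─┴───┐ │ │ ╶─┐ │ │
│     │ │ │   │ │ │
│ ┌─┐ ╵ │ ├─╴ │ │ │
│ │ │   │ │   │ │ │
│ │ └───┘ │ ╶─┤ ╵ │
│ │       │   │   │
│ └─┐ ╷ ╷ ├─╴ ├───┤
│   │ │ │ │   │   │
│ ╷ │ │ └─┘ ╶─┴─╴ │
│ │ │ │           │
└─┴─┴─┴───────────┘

Computing BFS distances from A to all cells:
Furthest cell: (1, 4)
Distance: 43 steps

Path from A to the furthest cell:

┌─┬─────────┬─────┐
│A│↱ → → → ↓│     │
│ ╵ ╷ ┌───┐ │ ╶─┐ │
│↳ ↑│ │↱ B│↓│   │ │
│ ┌─┘ │ ╶─┤ └───┘ │
│ │   │↑ ↰│↳ → → ↓│
│ │ ╶─┴─┐ ├─────┐ │
│ │     │↑│↓ ← ↰│↓│
├─┴───┐ │ │ ╶─┐ │ │
│     │ │↑│↳ ↓│↑│↓│
│ ┌─┐ ╵ │ ├─╴ │ │ │
│ │ │   │↑│↓ ↲│↑│↓│
│ │ └───┘ │ ╶─┤ ╵ │
│ │    ↱ ↑│↳ ↓│↑ ↲│
│ └─┐ ╷ ╷ ├─╴ ├───┤
│   │ │↑│ │↓ ↲│   │
│ ╷ │ │ └─┘ ╶─┴─╴ │
│ │ │ │↑ ← ↲      │
└─┴─┴─┴───────────┘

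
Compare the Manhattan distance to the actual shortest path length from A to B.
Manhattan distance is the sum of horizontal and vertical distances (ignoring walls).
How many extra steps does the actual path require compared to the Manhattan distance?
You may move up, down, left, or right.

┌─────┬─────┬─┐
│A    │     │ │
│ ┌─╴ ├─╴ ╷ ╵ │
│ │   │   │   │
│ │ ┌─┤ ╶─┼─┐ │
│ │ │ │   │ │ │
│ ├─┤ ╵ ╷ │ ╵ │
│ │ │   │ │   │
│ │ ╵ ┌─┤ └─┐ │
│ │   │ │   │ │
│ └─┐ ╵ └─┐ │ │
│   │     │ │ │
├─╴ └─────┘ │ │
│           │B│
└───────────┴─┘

Manhattan distance: |6 - 0| + |6 - 0| = 12
Actual path length: 28
Extra steps: 28 - 12 = 16

Solution:

┌─────┬─────┬─┐
│A    │  ↱ ↓│ │
│ ┌─╴ ├─╴ ╷ ╵ │
│↓│   │↱ ↑│↳ ↓│
│ │ ┌─┤ ╶─┼─┐ │
│↓│ │ │↑ ↰│ │↓│
│ ├─┤ ╵ ╷ │ ╵ │
│↓│ │   │↑│  ↓│
│ │ ╵ ┌─┤ └─┐ │
│↓│   │ │↑ ↰│↓│
│ └─┐ ╵ └─┐ │ │
│↳ ↓│     │↑│↓│
├─╴ └─────┘ │ │
│  ↳ → → → ↑│B│
└───────────┴─┘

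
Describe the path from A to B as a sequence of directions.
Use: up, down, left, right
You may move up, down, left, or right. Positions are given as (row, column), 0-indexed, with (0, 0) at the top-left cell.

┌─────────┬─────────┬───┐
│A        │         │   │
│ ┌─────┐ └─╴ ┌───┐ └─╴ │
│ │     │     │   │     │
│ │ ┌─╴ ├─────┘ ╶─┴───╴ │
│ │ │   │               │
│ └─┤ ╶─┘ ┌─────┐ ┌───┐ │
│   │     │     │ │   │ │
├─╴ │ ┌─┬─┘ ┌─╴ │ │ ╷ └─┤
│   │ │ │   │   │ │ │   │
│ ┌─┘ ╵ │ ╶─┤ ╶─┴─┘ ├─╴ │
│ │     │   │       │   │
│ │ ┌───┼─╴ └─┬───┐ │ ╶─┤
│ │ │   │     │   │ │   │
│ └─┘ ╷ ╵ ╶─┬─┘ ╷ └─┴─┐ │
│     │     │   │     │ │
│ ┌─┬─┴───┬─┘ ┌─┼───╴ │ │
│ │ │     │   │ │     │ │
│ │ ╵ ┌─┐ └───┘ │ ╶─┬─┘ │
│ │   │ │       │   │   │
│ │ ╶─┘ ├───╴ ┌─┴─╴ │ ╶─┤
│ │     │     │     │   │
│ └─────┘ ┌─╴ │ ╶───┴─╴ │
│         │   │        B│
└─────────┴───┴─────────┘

Finding the path and converting it to directions:
Path through cells: (0,0) → (1,0) → (2,0) → (3,0) → (3,1) → (4,1) → (4,0) → (5,0) → (6,0) → (7,0) → (7,1) → (7,2) → (6,2) → (6,3) → (7,3) → (7,4) → (6,4) → (6,5) → (5,5) → (5,4) → (4,4) → (4,5) → (3,5) → (3,6) → (3,7) → (4,7) → (4,6) → (5,6) → (5,7) → (5,8) → (5,9) → (4,9) → (3,9) → (3,10) → (4,10) → (4,11) → (5,11) → (5,10) → (6,10) → (6,11) → (7,11) → (8,11) → (9,11) → (9,10) → (10,10) → (10,11) → (11,11)
Directions: down, down, down, right, down, left, down, down, down, right, right, up, right, down, right, up, right, up, left, up, right, up, right, right, down, left, down, right, right, right, up, up, right, down, right, down, left, down, right, down, down, down, left, down, right, down

Solution:

┌─────────┬─────────┬───┐
│A        │         │   │
│ ┌─────┐ └─╴ ┌───┐ └─╴ │
│↓│     │     │   │     │
│ │ ┌─╴ ├─────┘ ╶─┴───╴ │
│↓│ │   │               │
│ └─┤ ╶─┘ ┌─────┐ ┌───┐ │
│↳ ↓│     │↱ → ↓│ │↱ ↓│ │
├─╴ │ ┌─┬─┘ ┌─╴ │ │ ╷ └─┤
│↓ ↲│ │ │↱ ↑│↓ ↲│ │↑│↳ ↓│
│ ┌─┘ ╵ │ ╶─┤ ╶─┴─┘ ├─╴ │
│↓│     │↑ ↰│↳ → → ↑│↓ ↲│
│ │ ┌───┼─╴ └─┬───┐ │ ╶─┤
│↓│ │↱ ↓│↱ ↑  │   │ │↳ ↓│
│ └─┘ ╷ ╵ ╶─┬─┘ ╷ └─┴─┐ │
│↳ → ↑│↳ ↑  │   │     │↓│
│ ┌─┬─┴───┬─┘ ┌─┼───╴ │ │
│ │ │     │   │ │     │↓│
│ │ ╵ ┌─┐ └───┘ │ ╶─┬─┘ │
│ │   │ │       │   │↓ ↲│
│ │ ╶─┘ ├───╴ ┌─┴─╴ │ ╶─┤
│ │     │     │     │↳ ↓│
│ └─────┘ ┌─╴ │ ╶───┴─╴ │
│         │   │        B│
└─────────┴───┴─────────┘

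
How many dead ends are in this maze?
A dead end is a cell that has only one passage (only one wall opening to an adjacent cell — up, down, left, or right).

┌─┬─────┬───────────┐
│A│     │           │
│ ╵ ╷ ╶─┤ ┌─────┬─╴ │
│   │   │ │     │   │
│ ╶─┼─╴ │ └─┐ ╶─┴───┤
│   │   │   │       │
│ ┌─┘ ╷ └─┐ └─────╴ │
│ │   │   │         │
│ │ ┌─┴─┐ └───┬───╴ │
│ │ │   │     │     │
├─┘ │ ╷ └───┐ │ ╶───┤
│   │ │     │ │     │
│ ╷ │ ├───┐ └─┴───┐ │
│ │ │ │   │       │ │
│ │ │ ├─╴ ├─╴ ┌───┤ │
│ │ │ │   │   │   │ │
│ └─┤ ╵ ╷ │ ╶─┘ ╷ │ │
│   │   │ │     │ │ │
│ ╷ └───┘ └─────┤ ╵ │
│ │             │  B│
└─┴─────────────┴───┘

Checking each cell for number of passages:

Dead ends found at positions:
  (0, 0)
  (0, 3)
  (1, 5)
  (1, 7)
  (1, 8)
  (2, 1)
  (4, 0)
  (5, 6)
  (6, 3)
  (6, 8)
  (7, 1)
  (9, 0)
  (9, 7)
Total dead ends: 13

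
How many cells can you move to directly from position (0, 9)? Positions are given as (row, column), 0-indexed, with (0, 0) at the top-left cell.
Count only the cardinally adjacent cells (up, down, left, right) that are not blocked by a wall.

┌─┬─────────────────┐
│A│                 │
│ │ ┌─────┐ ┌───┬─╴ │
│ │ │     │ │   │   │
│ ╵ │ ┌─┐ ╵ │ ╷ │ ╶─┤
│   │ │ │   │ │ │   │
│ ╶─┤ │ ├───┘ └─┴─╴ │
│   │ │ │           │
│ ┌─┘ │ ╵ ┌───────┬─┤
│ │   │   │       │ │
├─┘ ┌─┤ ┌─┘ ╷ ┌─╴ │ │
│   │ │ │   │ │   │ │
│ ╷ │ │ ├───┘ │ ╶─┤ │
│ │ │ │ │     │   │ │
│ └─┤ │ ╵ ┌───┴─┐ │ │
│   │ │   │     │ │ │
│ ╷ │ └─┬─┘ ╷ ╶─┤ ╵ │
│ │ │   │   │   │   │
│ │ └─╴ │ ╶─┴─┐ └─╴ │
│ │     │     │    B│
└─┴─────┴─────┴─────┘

Checking passable neighbors of (0, 9):
Neighbors: (1, 9), (0, 8)
Count: 2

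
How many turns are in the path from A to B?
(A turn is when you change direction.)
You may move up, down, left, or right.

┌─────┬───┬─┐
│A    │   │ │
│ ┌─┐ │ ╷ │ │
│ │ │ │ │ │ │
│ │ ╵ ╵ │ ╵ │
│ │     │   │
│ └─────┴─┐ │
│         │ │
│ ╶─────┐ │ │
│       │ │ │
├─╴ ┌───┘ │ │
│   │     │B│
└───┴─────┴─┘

Directions: right, right, down, down, right, up, up, right, down, down, right, down, down, down
Number of turns: 7

Solution:

┌─────┬───┬─┐
│A → ↓│↱ ↓│ │
│ ┌─┐ │ ╷ │ │
│ │ │↓│↑│↓│ │
│ │ ╵ ╵ │ ╵ │
│ │  ↳ ↑│↳ ↓│
│ └─────┴─┐ │
│         │↓│
│ ╶─────┐ │ │
│       │ │↓│
├─╴ ┌───┘ │ │
│   │     │B│
└───┴─────┴─┘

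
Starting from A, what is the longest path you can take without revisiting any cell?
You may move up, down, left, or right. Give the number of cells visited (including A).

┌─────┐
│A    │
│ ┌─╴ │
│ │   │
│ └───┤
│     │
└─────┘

Finding longest simple path using DFS:
Start: (0, 0)
Longest path visits 5 cells
Path: A → down → down → right → right

Solution:

┌─────┐
│A    │
│ ┌─╴ │
│↓│   │
│ └───┤
│↳ → B│
└─────┘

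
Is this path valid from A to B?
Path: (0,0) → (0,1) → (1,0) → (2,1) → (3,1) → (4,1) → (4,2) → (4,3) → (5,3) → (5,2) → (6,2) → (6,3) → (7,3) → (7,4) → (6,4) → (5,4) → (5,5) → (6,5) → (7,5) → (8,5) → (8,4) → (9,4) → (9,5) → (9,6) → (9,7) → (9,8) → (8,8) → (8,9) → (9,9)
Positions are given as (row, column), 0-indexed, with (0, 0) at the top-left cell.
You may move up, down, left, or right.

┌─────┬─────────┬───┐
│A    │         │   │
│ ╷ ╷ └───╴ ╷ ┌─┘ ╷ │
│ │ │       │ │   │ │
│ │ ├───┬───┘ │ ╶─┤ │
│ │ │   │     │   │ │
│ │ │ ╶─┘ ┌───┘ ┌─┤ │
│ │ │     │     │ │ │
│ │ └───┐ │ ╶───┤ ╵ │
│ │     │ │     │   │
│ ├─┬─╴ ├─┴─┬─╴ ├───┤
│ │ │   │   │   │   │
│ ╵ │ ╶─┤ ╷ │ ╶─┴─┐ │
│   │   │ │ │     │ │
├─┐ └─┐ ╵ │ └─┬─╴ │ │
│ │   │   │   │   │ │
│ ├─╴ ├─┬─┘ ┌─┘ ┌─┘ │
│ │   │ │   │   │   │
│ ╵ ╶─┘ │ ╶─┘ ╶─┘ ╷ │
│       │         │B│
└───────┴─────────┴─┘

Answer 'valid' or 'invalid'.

Checking path validity:
Result: Invalid move at step 2: cannot move from (0, 1) to (1, 0).

invalid

Correct solution:

┌─────┬─────────┬───┐
│A ↓  │         │   │
│ ╷ ╷ └───╴ ╷ ┌─┘ ╷ │
│ │↓│       │ │   │ │
│ │ ├───┬───┘ │ ╶─┤ │
│ │↓│   │     │   │ │
│ │ │ ╶─┘ ┌───┘ ┌─┤ │
│ │↓│     │     │ │ │
│ │ └───┐ │ ╶───┤ ╵ │
│ │↳ → ↓│ │     │   │
│ ├─┬─╴ ├─┴─┬─╴ ├───┤
│ │ │↓ ↲│↱ ↓│   │   │
│ ╵ │ ╶─┤ ╷ │ ╶─┴─┐ │
│   │↳ ↓│↑│↓│     │ │
├─┐ └─┐ ╵ │ └─┬─╴ │ │
│ │   │↳ ↑│↓  │   │ │
│ ├─╴ ├─┬─┘ ┌─┘ ┌─┘ │
│ │   │ │↓ ↲│   │↱ ↓│
│ ╵ ╶─┘ │ ╶─┘ ╶─┘ ╷ │
│       │↳ → → → ↑│B│
└───────┴─────────┴─┘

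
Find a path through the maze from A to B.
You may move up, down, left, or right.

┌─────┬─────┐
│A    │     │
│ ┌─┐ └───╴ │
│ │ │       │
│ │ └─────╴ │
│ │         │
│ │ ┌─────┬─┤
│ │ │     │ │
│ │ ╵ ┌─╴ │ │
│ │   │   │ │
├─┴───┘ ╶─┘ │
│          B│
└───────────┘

Finding the shortest path through the maze:
Path length: 22 steps
Directions: right → right → down → right → right → right → down → left → left → left → left → down → down → right → up → right → right → down → left → down → right → right

Solution:

┌─────┬─────┐
│A → ↓│     │
│ ┌─┐ └───╴ │
│ │ │↳ → → ↓│
│ │ └─────╴ │
│ │↓ ← ← ← ↲│
│ │ ┌─────┬─┤
│ │↓│↱ → ↓│ │
│ │ ╵ ┌─╴ │ │
│ │↳ ↑│↓ ↲│ │
├─┴───┘ ╶─┘ │
│      ↳ → B│
└───────────┘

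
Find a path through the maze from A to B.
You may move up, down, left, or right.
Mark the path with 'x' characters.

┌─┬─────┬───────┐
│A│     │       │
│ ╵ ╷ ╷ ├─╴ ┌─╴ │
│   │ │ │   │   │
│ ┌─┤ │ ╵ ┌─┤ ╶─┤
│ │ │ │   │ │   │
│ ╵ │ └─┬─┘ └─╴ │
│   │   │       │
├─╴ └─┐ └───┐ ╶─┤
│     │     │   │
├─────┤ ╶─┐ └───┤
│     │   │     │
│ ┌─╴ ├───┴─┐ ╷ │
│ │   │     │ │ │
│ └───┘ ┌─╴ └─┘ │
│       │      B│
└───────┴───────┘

Finding the shortest path through the maze:
Path length: 16 steps
Directions: down → right → up → right → down → down → down → right → down → right → right → down → right → right → down → down

Solution:

┌─┬─────┬───────┐
│A│x x  │       │
│ ╵ ╷ ╷ ├─╴ ┌─╴ │
│x x│x│ │   │   │
│ ┌─┤ │ ╵ ┌─┤ ╶─┤
│ │ │x│   │ │   │
│ ╵ │ └─┬─┘ └─╴ │
│   │x x│       │
├─╴ └─┐ └───┐ ╶─┤
│     │x x x│   │
├─────┤ ╶─┐ └───┤
│     │   │x x x│
│ ┌─╴ ├───┴─┐ ╷ │
│ │   │     │ │x│
│ └───┘ ┌─╴ └─┘ │
│       │      B│
└───────┴───────┘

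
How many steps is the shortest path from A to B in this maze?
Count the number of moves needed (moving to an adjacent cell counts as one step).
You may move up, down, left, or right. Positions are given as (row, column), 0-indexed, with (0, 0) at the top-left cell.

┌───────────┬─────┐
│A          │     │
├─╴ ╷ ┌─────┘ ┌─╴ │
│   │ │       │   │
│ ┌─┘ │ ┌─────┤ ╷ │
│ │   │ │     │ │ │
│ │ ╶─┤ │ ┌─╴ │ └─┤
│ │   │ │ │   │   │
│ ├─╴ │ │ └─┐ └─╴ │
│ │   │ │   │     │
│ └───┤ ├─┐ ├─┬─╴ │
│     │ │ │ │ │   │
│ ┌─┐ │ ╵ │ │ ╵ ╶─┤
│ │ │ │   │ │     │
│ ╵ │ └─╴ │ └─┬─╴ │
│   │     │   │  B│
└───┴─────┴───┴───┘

Using BFS to find shortest path:
Start: (0, 0), End: (7, 8)
Path found:
(0,0) → (0,1) → (1,1) → (1,0) → (2,0) → (3,0) → (4,0) → (5,0) → (5,1) → (5,2) → (6,2) → (7,2) → (7,3) → (7,4) → (6,4) → (6,3) → (5,3) → (4,3) → (3,3) → (2,3) → (1,3) → (1,4) → (1,5) → (1,6) → (0,6) → (0,7) → (0,8) → (1,8) → (1,7) → (2,7) → (3,7) → (3,8) → (4,8) → (5,8) → (5,7) → (6,7) → (6,8) → (7,8)
Number of steps: 37

Solution:

┌───────────┬─────┐
│A ↓        │↱ → ↓│
├─╴ ╷ ┌─────┘ ┌─╴ │
│↓ ↲│ │↱ → → ↑│↓ ↲│
│ ┌─┘ │ ┌─────┤ ╷ │
│↓│   │↑│     │↓│ │
│ │ ╶─┤ │ ┌─╴ │ └─┤
│↓│   │↑│ │   │↳ ↓│
│ ├─╴ │ │ └─┐ └─╴ │
│↓│   │↑│   │    ↓│
│ └───┤ ├─┐ ├─┬─╴ │
│↳ → ↓│↑│ │ │ │↓ ↲│
│ ┌─┐ │ ╵ │ │ ╵ ╶─┤
│ │ │↓│↑ ↰│ │  ↳ ↓│
│ ╵ │ └─╴ │ └─┬─╴ │
│   │↳ → ↑│   │  B│
└───┴─────┴───┴───┘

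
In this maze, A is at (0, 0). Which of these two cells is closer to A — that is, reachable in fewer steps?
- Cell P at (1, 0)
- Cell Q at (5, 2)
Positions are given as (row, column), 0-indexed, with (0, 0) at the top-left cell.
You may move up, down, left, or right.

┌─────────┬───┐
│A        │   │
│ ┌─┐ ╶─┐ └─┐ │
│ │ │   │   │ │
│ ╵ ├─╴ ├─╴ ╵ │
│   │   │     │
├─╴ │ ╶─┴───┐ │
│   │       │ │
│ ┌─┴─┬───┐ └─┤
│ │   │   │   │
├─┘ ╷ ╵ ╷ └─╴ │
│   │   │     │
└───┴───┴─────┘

Shortest path A → P at (1, 0): 1 steps
Shortest path A → Q at (5, 2): 19 steps

P is closer (1 steps vs 19 steps).

Path to P:

┌─────────┬───┐
│A        │   │
│ ┌─┐ ╶─┐ └─┐ │
│P│ │   │   │ │
│ ╵ ├─╴ ├─╴ ╵ │
│   │   │     │
├─╴ │ ╶─┴───┐ │
│   │       │ │
│ ┌─┴─┬───┐ └─┤
│ │   │   │   │
├─┘ ╷ ╵ ╷ └─╴ │
│   │   │     │
└───┴───┴─────┘

Path to Q:

┌─────────┬───┐
│A → ↓    │   │
│ ┌─┐ ╶─┐ └─┐ │
│ │ │↳ ↓│   │ │
│ ╵ ├─╴ ├─╴ ╵ │
│   │↓ ↲│     │
├─╴ │ ╶─┴───┐ │
│   │↳ → → ↓│ │
│ ┌─┴─┬───┐ └─┤
│ │   │↓ ↰│↳ ↓│
├─┘ ╷ ╵ ╷ └─╴ │
│   │Q ↲│↑ ← ↲│
└───┴───┴─────┘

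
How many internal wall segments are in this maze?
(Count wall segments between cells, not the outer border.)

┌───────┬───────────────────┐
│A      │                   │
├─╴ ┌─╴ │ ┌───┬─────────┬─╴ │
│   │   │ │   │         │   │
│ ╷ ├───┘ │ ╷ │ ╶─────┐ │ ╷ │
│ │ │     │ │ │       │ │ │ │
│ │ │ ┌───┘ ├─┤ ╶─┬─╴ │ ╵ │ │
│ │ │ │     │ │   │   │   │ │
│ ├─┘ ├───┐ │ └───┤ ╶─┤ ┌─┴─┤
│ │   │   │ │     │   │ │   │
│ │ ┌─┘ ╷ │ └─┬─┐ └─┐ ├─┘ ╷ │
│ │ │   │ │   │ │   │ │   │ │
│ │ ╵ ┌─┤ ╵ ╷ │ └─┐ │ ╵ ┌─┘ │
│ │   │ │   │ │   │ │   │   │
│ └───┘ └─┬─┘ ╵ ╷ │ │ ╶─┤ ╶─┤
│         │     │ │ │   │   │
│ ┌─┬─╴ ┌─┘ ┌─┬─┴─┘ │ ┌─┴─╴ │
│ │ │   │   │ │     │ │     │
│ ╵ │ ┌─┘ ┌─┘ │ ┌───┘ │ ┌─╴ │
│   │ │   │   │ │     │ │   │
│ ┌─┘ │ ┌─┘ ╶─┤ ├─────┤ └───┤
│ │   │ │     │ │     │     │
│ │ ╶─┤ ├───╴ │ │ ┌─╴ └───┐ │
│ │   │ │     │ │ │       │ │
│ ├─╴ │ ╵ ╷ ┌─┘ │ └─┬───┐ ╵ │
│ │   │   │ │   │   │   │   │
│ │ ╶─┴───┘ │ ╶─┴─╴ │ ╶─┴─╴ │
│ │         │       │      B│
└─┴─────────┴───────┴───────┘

Counting internal wall segments:
Total internal walls: 169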